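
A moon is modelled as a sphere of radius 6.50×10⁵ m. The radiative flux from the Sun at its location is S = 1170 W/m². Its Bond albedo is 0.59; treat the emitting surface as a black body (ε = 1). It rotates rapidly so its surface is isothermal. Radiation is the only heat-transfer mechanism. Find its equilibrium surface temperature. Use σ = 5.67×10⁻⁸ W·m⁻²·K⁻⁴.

T ≈ 214 K

At equilibrium, absorbed power = emitted power.
Absorbing cross-section = πr² = 1.327×10¹² m²; emitting surface = 4πr² = 5.309×10¹² m² (ratio 4).
(1−a)S·A_cross = εσ·A_surf·T⁴  ⇒  T⁴ = (1−a)S/(4σ).
T⁴ = 0.410·1170/(4·5.67×10⁻⁸) = 2.115×10⁹ K⁴.
T = (2.115×10⁹)^(1/4).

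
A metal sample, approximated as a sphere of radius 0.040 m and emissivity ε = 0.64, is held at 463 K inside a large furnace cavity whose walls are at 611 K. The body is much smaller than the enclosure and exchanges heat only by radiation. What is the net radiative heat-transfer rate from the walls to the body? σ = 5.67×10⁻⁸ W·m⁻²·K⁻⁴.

For a small grey body in a large enclosure: P_net = εσA(T_body⁴ − T_wall⁴).
A = 4πr² = 0.02011 m²; T_body⁴ − T_wall⁴ = 4.595×10¹⁰ − 1.394×10¹¹ = -9.341×10¹⁰ K⁴.
|P_net| = 0.64·5.67×10⁻⁸·0.02011·9.341×10¹⁰.

P_net ≈ 68.2 W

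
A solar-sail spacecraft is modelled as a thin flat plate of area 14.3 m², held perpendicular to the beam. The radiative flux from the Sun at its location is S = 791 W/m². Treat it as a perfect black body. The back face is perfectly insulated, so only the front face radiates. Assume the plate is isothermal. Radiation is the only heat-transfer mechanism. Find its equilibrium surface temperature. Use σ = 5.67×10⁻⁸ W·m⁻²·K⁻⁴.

T ≈ 344 K

At equilibrium, absorbed power = emitted power.
Absorbing cross-section = A = 14.30 m²; emitting surface = A = 14.30 m² (ratio 1).
S·A_cross = εσ·A_surf·T⁴  ⇒  T⁴ = S/(1σ).
T⁴ = 1.00·791/(1·5.67×10⁻⁸) = 1.395×10¹⁰ K⁴.
T = (1.395×10¹⁰)^(1/4).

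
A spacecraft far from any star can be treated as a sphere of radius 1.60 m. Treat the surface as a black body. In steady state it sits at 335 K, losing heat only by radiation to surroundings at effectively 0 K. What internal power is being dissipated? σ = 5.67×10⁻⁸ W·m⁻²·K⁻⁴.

P ≈ 23000 W

Steady state: P = εσA T⁴.
A = 4πr² = 32.17 m²; T⁴ = (335)⁴ = 1.259×10¹⁰ K⁴.
P = 1.0 × 5.67×10⁻⁸ × 32.17 × 1.259×10¹⁰.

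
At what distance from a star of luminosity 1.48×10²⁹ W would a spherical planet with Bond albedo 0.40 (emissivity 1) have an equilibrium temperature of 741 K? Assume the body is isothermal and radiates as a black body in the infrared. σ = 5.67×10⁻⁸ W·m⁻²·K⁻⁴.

For an isothermal black-emitting sphere, (1−a)S·πr² = σ·4πr²·T⁴ ⇒ S = 4σT⁴/(1−a).
S = 4·5.67×10⁻⁸·(741)⁴/0.600 = 1.140×10⁵ W/m².
Flux falls as S = L/(4πd²), so d = √(L/(4πS)) = √(1.48×10²⁹/(4π·1.140×10⁵)).

d ≈ 3.21×10¹¹ m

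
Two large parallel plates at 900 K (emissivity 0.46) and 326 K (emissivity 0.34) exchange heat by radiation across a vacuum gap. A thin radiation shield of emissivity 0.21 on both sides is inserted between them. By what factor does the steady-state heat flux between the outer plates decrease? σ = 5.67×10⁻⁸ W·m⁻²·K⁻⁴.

Without shield: q₀ = σΔ(T⁴)/(1/ε₁+1/ε₂−1) with denominator 4.115.
With shield the two gaps are in series; the resistances add: (1/ε₁+1/ε_s−1)+(1/ε_s+1/ε₂−1) = 5.936+6.703 = 12.64.
Heat-flux ratio q₀/q = 12.64/4.115.

factor ≈ 3.07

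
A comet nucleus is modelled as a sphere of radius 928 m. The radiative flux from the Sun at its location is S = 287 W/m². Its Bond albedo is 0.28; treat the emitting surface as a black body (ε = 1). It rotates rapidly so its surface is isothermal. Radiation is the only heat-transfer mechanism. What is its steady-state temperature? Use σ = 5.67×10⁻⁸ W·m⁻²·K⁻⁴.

At equilibrium, absorbed power = emitted power.
Absorbing cross-section = πr² = 2.705×10⁶ m²; emitting surface = 4πr² = 1.082×10⁷ m² (ratio 4).
(1−a)S·A_cross = εσ·A_surf·T⁴  ⇒  T⁴ = (1−a)S/(4σ).
T⁴ = 0.720·287/(4·5.67×10⁻⁸) = 9.111×10⁸ K⁴.
T = (9.111×10⁸)^(1/4).

T ≈ 174 K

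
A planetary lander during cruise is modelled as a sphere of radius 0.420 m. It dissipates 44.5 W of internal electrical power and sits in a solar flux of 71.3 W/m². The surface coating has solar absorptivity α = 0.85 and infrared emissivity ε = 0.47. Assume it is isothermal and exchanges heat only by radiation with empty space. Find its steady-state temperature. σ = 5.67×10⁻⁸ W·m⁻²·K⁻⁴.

T ≈ 191 K

At steady state, absorbed solar power + internal power = radiated power.
Absorbed: α·S·A_cross = 0.85·71.3·0.5542 = 33.59 W (cross-section πr²).
Total input = 33.59 + 44.5 = 78.09 W.
Radiated: εσ·A_surf·T⁴ with A_surf = 4πr² = 2.217 m².
T⁴ = 78.09/(0.47·5.67×10⁻⁸·2.217) = 1.322×10⁹ K⁴.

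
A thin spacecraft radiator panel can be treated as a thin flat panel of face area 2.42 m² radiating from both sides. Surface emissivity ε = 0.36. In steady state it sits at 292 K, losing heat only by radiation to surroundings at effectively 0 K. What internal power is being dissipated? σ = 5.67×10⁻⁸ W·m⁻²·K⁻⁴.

P ≈ 718 W

Steady state: P = εσA T⁴.
A = 2·2.42 = 4.840 m²; T⁴ = (292)⁴ = 7.270×10⁹ K⁴.
P = 0.36 × 5.67×10⁻⁸ × 4.840 × 7.270×10⁹.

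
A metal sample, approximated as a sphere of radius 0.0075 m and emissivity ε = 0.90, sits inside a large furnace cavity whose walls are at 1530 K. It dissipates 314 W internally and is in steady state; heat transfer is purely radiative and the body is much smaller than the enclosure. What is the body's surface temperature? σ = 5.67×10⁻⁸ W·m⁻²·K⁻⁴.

For a small grey body in a large enclosure, net radiated power = εσA(T⁴ − T_w⁴).
Steady state: P = εσA(T⁴ − T_w⁴) with A = 4πr² = 7.069×10⁻⁴ m².
T⁴ = P/(εσA) + T_w⁴ = 314/(0.90·5.67×10⁻⁸·7.069×10⁻⁴) + (1530)⁴
    = 8.705×10¹² + 5.480×10¹² = 1.418×10¹³ K⁴.

T ≈ 1940 K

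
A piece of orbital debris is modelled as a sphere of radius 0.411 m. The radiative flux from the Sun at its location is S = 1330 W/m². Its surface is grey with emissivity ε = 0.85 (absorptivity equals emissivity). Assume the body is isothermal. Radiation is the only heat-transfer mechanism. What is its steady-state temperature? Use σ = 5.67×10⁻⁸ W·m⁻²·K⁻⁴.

At equilibrium, absorbed power = emitted power.
Absorbing cross-section = πr² = 0.5307 m²; emitting surface = 4πr² = 2.123 m² (ratio 4).
εS·A_cross = εσ·A_surf·T⁴  ⇒  T⁴ = S/(4σ)   (ε cancels).
T⁴ = 1330/(4·5.67×10⁻⁸) = 5.864×10⁹ K⁴.
T = (5.864×10⁹)^(1/4).

T ≈ 277 K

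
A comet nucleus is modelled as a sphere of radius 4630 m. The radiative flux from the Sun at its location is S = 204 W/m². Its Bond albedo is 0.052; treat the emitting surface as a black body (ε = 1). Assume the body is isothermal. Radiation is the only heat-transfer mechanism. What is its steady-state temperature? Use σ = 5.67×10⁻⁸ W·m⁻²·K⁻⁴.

T ≈ 171 K

At equilibrium, absorbed power = emitted power.
Absorbing cross-section = πr² = 6.735×10⁷ m²; emitting surface = 4πr² = 2.694×10⁸ m² (ratio 4).
(1−a)S·A_cross = εσ·A_surf·T⁴  ⇒  T⁴ = (1−a)S/(4σ).
T⁴ = 0.948·204/(4·5.67×10⁻⁸) = 8.527×10⁸ K⁴.
T = (8.527×10⁸)^(1/4).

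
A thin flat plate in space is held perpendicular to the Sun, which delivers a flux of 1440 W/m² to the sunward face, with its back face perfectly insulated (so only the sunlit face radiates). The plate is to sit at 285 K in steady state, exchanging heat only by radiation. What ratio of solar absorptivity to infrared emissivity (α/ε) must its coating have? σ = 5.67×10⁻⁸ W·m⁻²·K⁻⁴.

α/ε ≈ 0.260

Balance: αS·A = εσ·1A·T⁴ ⇒ α/ε = σT⁴/S.
α/ε = 5.67×10⁻⁸·(285)⁴/1440 = 5.67×10⁻⁸·6.598×10⁹/1440.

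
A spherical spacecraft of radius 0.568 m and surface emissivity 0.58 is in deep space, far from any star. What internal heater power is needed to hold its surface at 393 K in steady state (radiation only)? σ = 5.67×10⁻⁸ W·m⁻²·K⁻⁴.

P ≈ 3180 W

P = εσ·4πr²·T⁴.
4πr² = 4.054 m²; T⁴ = 2.385×10¹⁰ K⁴.
P = 0.58·5.67×10⁻⁸·4.054·2.385×10¹⁰.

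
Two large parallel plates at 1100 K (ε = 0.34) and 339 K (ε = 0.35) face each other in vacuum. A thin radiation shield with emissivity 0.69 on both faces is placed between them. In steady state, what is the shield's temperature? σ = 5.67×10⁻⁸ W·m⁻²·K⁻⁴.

T_s ≈ 924 K

In steady state the net flux on the hot side equals that on the cold side.
σ(T₁⁴−T_s⁴)/D₁ = σ(T_s⁴−T₂⁴)/D₂, with D₁ = 1/ε₁+1/ε_s−1 = 3.390, D₂ = 1/ε_s+1/ε₂−1 = 3.306.
Solve for T_s⁴: T_s⁴ = (D₂·T₁⁴ + D₁·T₂⁴)/(D₁+D₂) = 7.296×10¹¹ K⁴.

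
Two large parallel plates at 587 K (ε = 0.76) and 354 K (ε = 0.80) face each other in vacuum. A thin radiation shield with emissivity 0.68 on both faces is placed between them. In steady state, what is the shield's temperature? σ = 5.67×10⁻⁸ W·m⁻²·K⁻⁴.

T_s ≈ 507 K

In steady state the net flux on the hot side equals that on the cold side.
σ(T₁⁴−T_s⁴)/D₁ = σ(T_s⁴−T₂⁴)/D₂, with D₁ = 1/ε₁+1/ε_s−1 = 1.786, D₂ = 1/ε_s+1/ε₂−1 = 1.721.
Solve for T_s⁴: T_s⁴ = (D₂·T₁⁴ + D₁·T₂⁴)/(D₁+D₂) = 6.625×10¹⁰ K⁴.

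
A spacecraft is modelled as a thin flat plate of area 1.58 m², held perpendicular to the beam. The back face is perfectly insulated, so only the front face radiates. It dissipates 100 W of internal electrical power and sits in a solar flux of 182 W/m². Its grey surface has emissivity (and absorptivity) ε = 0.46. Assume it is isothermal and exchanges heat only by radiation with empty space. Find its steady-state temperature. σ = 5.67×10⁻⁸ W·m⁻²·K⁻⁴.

At steady state, absorbed solar power + internal power = radiated power.
Absorbed: α·S·A_cross = 0.46·182·1.580 = 132.3 W (cross-section A).
Total input = 132.3 + 100 = 232.3 W.
Radiated: εσ·A_surf·T⁴ with A_surf = A = 1.580 m².
T⁴ = 232.3/(0.46·5.67×10⁻⁸·1.580) = 5.636×10⁹ K⁴.

T ≈ 274 K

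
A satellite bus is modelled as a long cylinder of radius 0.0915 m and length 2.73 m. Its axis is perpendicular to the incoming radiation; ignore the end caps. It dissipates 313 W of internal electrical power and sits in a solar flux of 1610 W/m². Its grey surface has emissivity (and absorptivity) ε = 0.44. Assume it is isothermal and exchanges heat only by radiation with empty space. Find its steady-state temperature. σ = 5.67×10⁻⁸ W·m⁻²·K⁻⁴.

At steady state, absorbed solar power + internal power = radiated power.
Absorbed: α·S·A_cross = 0.44·1610·0.4996 = 353.9 W (cross-section 2rL).
Total input = 353.9 + 313 = 666.9 W.
Radiated: εσ·A_surf·T⁴ with A_surf = 2πrL = 1.570 m².
T⁴ = 666.9/(0.44·5.67×10⁻⁸·1.570) = 1.703×10¹⁰ K⁴.

T ≈ 361 K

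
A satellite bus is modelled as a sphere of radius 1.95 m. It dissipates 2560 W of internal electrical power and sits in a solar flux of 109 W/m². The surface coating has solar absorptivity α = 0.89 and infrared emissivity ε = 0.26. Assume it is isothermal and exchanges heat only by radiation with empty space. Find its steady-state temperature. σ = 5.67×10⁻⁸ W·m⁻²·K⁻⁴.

At steady state, absorbed solar power + internal power = radiated power.
Absorbed: α·S·A_cross = 0.89·109·11.95 = 1159 W (cross-section πr²).
Total input = 1159 + 2560 = 3719 W.
Radiated: εσ·A_surf·T⁴ with A_surf = 4πr² = 47.78 m².
T⁴ = 3719/(0.26·5.67×10⁻⁸·47.78) = 5.279×10⁹ K⁴.

T ≈ 270 K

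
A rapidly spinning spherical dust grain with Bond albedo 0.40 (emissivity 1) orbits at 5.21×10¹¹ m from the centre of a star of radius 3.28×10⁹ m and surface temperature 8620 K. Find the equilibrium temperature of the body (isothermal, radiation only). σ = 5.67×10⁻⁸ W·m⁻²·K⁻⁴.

T ≈ 426 K

The star's surface emits σT_*⁴; at distance d the flux is S = σT_*⁴(R_*/d)².
S = 5.67×10⁻⁸·(8620)⁴·(3.28×10⁹/5.21×10¹¹)² = 12410 W/m².
For an isothermal sphere T⁴ = (1−a)S/(4σ) = 3.282×10¹⁰ K⁴.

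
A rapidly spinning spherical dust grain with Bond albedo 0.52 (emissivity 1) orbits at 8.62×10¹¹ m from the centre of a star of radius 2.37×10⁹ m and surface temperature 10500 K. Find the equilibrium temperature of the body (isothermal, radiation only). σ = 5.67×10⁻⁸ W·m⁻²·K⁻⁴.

The star's surface emits σT_*⁴; at distance d the flux is S = σT_*⁴(R_*/d)².
S = 5.67×10⁻⁸·(10500)⁴·(2.37×10⁹/8.62×10¹¹)² = 5210 W/m².
For an isothermal sphere T⁴ = (1−a)S/(4σ) = 1.103×10¹⁰ K⁴.

T ≈ 324 K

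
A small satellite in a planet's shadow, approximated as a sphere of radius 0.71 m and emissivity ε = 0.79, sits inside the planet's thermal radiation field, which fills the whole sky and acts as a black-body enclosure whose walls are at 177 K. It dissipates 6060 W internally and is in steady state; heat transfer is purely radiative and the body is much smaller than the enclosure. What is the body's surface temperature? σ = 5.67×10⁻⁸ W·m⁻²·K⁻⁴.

T ≈ 387 K

For a small grey body in a large enclosure, net radiated power = εσA(T⁴ − T_w⁴).
Steady state: P = εσA(T⁴ − T_w⁴) with A = 4πr² = 6.335 m².
T⁴ = P/(εσA) + T_w⁴ = 6060/(0.79·5.67×10⁻⁸·6.335) + (177)⁴
    = 2.136×10¹⁰ + 9.815×10⁸ = 2.234×10¹⁰ K⁴.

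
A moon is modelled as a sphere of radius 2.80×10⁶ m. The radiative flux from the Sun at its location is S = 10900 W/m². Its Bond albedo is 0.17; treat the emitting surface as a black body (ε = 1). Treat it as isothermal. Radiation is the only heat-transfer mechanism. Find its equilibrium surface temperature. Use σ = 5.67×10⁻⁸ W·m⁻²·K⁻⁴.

At equilibrium, absorbed power = emitted power.
Absorbing cross-section = πr² = 2.463×10¹³ m²; emitting surface = 4πr² = 9.852×10¹³ m² (ratio 4).
(1−a)S·A_cross = εσ·A_surf·T⁴  ⇒  T⁴ = (1−a)S/(4σ).
T⁴ = 0.830·10900/(4·5.67×10⁻⁸) = 3.989×10¹⁰ K⁴.
T = (3.989×10¹⁰)^(1/4).

T ≈ 447 K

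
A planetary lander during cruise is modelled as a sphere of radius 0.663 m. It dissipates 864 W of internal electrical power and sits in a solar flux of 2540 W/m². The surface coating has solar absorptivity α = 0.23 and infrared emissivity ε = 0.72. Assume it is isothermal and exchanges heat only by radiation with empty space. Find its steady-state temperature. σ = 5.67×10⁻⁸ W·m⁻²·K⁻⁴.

T ≈ 293 K

At steady state, absorbed solar power + internal power = radiated power.
Absorbed: α·S·A_cross = 0.23·2540·1.381 = 806.7 W (cross-section πr²).
Total input = 806.7 + 864 = 1671 W.
Radiated: εσ·A_surf·T⁴ with A_surf = 4πr² = 5.524 m².
T⁴ = 1671/(0.72·5.67×10⁻⁸·5.524) = 7.409×10⁹ K⁴.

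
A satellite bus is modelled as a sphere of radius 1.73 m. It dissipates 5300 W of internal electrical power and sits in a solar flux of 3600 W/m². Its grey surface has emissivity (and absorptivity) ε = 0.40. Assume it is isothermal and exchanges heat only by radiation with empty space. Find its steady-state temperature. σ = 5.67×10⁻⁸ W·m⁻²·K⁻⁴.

At steady state, absorbed solar power + internal power = radiated power.
Absorbed: α·S·A_cross = 0.40·3600·9.402 = 13540 W (cross-section πr²).
Total input = 13540 + 5300 = 18840 W.
Radiated: εσ·A_surf·T⁴ with A_surf = 4πr² = 37.61 m².
T⁴ = 18840/(0.40·5.67×10⁻⁸·37.61) = 2.209×10¹⁰ K⁴.

T ≈ 386 K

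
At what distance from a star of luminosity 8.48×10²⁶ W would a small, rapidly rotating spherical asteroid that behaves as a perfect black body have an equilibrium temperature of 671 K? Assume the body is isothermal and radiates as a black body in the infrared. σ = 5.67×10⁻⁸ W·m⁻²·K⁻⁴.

d ≈ 3.83×10¹⁰ m

For an isothermal black-emitting sphere, (1−a)S·πr² = σ·4πr²·T⁴ ⇒ S = 4σT⁴/(1−a).
S = 4·5.67×10⁻⁸·(671)⁴/1.00 = 45980 W/m².
Flux falls as S = L/(4πd²), so d = √(L/(4πS)) = √(8.48×10²⁶/(4π·45980)).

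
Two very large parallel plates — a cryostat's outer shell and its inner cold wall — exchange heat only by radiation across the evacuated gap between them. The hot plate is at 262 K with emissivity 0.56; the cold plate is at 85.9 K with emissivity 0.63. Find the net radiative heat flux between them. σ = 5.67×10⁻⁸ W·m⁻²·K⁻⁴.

q ≈ 111 W/m²

For two infinite grey parallel plates, q = σ(T₁⁴ − T₂⁴)/(1/ε₁ + 1/ε₂ − 1).
T₁⁴ − T₂⁴ = 4.712×10⁹ − 5.445×10⁷ = 4.658×10⁹ K⁴.
1/ε₁ + 1/ε₂ − 1 = 1.786 + 1.587 − 1 = 2.373.
q = 5.67×10⁻⁸ × 4.658×10⁹ / 2.373.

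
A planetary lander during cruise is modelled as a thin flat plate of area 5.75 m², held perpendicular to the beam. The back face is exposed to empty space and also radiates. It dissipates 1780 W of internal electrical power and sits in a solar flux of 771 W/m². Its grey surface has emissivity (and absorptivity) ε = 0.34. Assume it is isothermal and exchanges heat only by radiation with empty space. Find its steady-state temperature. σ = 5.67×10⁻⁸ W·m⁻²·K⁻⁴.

At steady state, absorbed solar power + internal power = radiated power.
Absorbed: α·S·A_cross = 0.34·771·5.750 = 1507 W (cross-section A).
Total input = 1507 + 1780 = 3287 W.
Radiated: εσ·A_surf·T⁴ with A_surf = 2A = 11.50 m².
T⁴ = 3287/(0.34·5.67×10⁻⁸·11.50) = 1.483×10¹⁰ K⁴.

T ≈ 349 K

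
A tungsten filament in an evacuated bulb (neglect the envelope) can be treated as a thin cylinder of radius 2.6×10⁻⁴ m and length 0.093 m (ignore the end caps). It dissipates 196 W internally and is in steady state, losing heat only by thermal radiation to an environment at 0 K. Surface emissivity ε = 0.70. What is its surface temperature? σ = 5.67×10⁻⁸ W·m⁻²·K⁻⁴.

T ≈ 2390 K

Steady state: internal power = radiated power, P = εσA T⁴.
Radiating area A = 2πrL = 1.519×10⁻⁴ m².
T⁴ = P/(εσA) = 196/(0.70·5.67×10⁻⁸·1.519×10⁻⁴) = 3.250×10¹³ K⁴.
T = (3.250×10¹³)^(1/4).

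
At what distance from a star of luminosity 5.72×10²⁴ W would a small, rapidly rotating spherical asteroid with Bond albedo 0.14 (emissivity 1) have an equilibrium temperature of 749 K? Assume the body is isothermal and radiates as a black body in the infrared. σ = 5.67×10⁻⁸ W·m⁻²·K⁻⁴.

d ≈ 2.34×10⁹ m

For an isothermal black-emitting sphere, (1−a)S·πr² = σ·4πr²·T⁴ ⇒ S = 4σT⁴/(1−a).
S = 4·5.67×10⁻⁸·(749)⁴/0.860 = 83000 W/m².
Flux falls as S = L/(4πd²), so d = √(L/(4πS)) = √(5.72×10²⁴/(4π·83000)).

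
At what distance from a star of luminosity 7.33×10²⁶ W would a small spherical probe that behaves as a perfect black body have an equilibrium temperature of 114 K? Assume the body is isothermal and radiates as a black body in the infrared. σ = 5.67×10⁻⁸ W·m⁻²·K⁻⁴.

d ≈ 1.23×10¹² m

For an isothermal black-emitting sphere, (1−a)S·πr² = σ·4πr²·T⁴ ⇒ S = 4σT⁴/(1−a).
S = 4·5.67×10⁻⁸·(114)⁴/1.00 = 38.31 W/m².
Flux falls as S = L/(4πd²), so d = √(L/(4πS)) = √(7.33×10²⁶/(4π·38.31)).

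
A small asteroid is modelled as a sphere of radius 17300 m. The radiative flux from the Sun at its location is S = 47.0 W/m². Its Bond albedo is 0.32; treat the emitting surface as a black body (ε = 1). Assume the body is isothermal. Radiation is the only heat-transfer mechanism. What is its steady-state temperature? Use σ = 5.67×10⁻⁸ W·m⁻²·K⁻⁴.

At equilibrium, absorbed power = emitted power.
Absorbing cross-section = πr² = 9.402×10⁸ m²; emitting surface = 4πr² = 3.761×10⁹ m² (ratio 4).
(1−a)S·A_cross = εσ·A_surf·T⁴  ⇒  T⁴ = (1−a)S/(4σ).
T⁴ = 0.680·47.0/(4·5.67×10⁻⁸) = 1.409×10⁸ K⁴.
T = (1.409×10⁸)^(1/4).

T ≈ 109 K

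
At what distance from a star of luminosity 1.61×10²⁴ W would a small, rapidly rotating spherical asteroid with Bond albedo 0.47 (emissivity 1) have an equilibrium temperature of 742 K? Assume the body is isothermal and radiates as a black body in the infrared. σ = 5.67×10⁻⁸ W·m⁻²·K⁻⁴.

For an isothermal black-emitting sphere, (1−a)S·πr² = σ·4πr²·T⁴ ⇒ S = 4σT⁴/(1−a).
S = 4·5.67×10⁻⁸·(742)⁴/0.530 = 1.297×10⁵ W/m².
Flux falls as S = L/(4πd²), so d = √(L/(4πS)) = √(1.61×10²⁴/(4π·1.297×10⁵)).

d ≈ 9.94×10⁸ m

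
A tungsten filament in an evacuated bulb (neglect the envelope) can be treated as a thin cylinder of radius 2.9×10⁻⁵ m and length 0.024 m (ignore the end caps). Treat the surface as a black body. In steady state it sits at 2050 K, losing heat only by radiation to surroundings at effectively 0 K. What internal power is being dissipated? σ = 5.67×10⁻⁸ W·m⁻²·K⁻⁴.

P ≈ 4.38 W

Steady state: P = εσA T⁴.
A = 2πrL = 4.373×10⁻⁶ m²; T⁴ = (2050)⁴ = 1.766×10¹³ K⁴.
P = 1.0 × 5.67×10⁻⁸ × 4.373×10⁻⁶ × 1.766×10¹³.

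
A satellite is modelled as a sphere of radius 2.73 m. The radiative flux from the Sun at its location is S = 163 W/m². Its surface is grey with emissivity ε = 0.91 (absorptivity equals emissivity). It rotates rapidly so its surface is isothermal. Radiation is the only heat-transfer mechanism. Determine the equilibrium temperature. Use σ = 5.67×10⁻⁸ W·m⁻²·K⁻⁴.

At equilibrium, absorbed power = emitted power.
Absorbing cross-section = πr² = 23.41 m²; emitting surface = 4πr² = 93.66 m² (ratio 4).
εS·A_cross = εσ·A_surf·T⁴  ⇒  T⁴ = S/(4σ)   (ε cancels).
T⁴ = 163/(4·5.67×10⁻⁸) = 7.187×10⁸ K⁴.
T = (7.187×10⁸)^(1/4).

T ≈ 164 K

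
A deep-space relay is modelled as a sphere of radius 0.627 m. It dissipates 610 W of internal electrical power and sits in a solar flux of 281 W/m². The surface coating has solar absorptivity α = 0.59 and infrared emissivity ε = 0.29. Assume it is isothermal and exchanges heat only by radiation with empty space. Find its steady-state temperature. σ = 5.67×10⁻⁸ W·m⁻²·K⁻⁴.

T ≈ 316 K

At steady state, absorbed solar power + internal power = radiated power.
Absorbed: α·S·A_cross = 0.59·281·1.235 = 204.8 W (cross-section πr²).
Total input = 204.8 + 610 = 814.8 W.
Radiated: εσ·A_surf·T⁴ with A_surf = 4πr² = 4.940 m².
T⁴ = 814.8/(0.29·5.67×10⁻⁸·4.940) = 1.003×10¹⁰ K⁴.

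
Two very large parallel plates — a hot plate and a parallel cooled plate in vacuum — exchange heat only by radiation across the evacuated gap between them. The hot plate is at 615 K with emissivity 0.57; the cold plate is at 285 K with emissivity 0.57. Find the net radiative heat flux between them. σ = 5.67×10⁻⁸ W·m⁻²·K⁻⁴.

q ≈ 3080 W/m²

For two infinite grey parallel plates, q = σ(T₁⁴ − T₂⁴)/(1/ε₁ + 1/ε₂ − 1).
T₁⁴ − T₂⁴ = 1.431×10¹¹ − 6.598×10⁹ = 1.365×10¹¹ K⁴.
1/ε₁ + 1/ε₂ − 1 = 1.754 + 1.754 − 1 = 2.509.
q = 5.67×10⁻⁸ × 1.365×10¹¹ / 2.509.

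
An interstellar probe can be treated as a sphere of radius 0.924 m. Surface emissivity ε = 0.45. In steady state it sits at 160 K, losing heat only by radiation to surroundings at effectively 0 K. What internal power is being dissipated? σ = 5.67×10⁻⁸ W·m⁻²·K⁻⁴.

Steady state: P = εσA T⁴.
A = 4πr² = 10.73 m²; T⁴ = (160)⁴ = 6.554×10⁸ K⁴.
P = 0.45 × 5.67×10⁻⁸ × 10.73 × 6.554×10⁸.

P ≈ 179 W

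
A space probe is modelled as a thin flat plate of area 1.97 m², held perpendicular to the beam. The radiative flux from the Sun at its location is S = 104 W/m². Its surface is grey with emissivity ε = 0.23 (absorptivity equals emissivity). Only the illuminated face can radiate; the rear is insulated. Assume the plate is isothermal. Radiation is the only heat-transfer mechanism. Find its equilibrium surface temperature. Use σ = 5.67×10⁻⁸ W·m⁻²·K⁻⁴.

At equilibrium, absorbed power = emitted power.
Absorbing cross-section = A = 1.970 m²; emitting surface = A = 1.970 m² (ratio 1).
εS·A_cross = εσ·A_surf·T⁴  ⇒  T⁴ = S/(1σ)   (ε cancels).
T⁴ = 104/(1·5.67×10⁻⁸) = 1.834×10⁹ K⁴.
T = (1.834×10⁹)^(1/4).

T ≈ 207 K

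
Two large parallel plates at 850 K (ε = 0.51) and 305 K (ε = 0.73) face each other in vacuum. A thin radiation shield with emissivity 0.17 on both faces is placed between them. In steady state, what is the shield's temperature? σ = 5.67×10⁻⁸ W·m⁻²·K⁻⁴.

In steady state the net flux on the hot side equals that on the cold side.
σ(T₁⁴−T_s⁴)/D₁ = σ(T_s⁴−T₂⁴)/D₂, with D₁ = 1/ε₁+1/ε_s−1 = 6.843, D₂ = 1/ε_s+1/ε₂−1 = 6.252.
Solve for T_s⁴: T_s⁴ = (D₂·T₁⁴ + D₁·T₂⁴)/(D₁+D₂) = 2.537×10¹¹ K⁴.

T_s ≈ 710 K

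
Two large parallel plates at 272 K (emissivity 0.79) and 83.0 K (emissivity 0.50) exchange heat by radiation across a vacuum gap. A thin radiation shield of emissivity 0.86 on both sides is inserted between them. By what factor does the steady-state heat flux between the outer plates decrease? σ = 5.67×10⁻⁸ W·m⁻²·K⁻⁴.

factor ≈ 1.59

Without shield: q₀ = σΔ(T⁴)/(1/ε₁+1/ε₂−1) with denominator 2.266.
With shield the two gaps are in series; the resistances add: (1/ε₁+1/ε_s−1)+(1/ε_s+1/ε₂−1) = 1.429+2.163 = 3.591.
Heat-flux ratio q₀/q = 3.591/2.266.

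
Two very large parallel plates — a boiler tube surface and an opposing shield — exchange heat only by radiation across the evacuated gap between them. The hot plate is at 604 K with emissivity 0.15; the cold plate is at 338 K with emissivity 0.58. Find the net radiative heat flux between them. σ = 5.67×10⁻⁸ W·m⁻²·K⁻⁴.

q ≈ 921 W/m²

For two infinite grey parallel plates, q = σ(T₁⁴ − T₂⁴)/(1/ε₁ + 1/ε₂ − 1).
T₁⁴ − T₂⁴ = 1.331×10¹¹ − 1.305×10¹⁰ = 1.200×10¹¹ K⁴.
1/ε₁ + 1/ε₂ − 1 = 6.667 + 1.724 − 1 = 7.391.
q = 5.67×10⁻⁸ × 1.200×10¹¹ / 7.391.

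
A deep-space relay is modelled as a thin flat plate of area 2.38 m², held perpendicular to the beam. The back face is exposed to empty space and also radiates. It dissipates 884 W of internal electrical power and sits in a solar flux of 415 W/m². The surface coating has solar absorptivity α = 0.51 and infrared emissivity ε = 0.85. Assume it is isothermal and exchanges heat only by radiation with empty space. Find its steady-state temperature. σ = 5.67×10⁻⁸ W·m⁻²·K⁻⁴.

T ≈ 279 K

At steady state, absorbed solar power + internal power = radiated power.
Absorbed: α·S·A_cross = 0.51·415·2.380 = 503.7 W (cross-section A).
Total input = 503.7 + 884 = 1388 W.
Radiated: εσ·A_surf·T⁴ with A_surf = 2A = 4.760 m².
T⁴ = 1388/(0.85·5.67×10⁻⁸·4.760) = 6.049×10⁹ K⁴.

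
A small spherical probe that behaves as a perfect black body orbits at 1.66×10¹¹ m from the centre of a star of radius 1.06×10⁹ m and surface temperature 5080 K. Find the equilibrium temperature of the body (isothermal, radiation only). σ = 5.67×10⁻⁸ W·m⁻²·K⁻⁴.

T ≈ 287 K

The star's surface emits σT_*⁴; at distance d the flux is S = σT_*⁴(R_*/d)².
S = 5.67×10⁻⁸·(5080)⁴·(1.06×10⁹/1.66×10¹¹)² = 1540 W/m².
For an isothermal sphere T⁴ = (1−a)S/(4σ) = 6.789×10⁹ K⁴.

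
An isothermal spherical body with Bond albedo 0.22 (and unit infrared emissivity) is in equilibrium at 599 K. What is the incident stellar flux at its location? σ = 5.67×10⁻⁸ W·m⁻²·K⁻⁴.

S ≈ 37400 W/m²

(1−a)S·πr² = σ·4πr²·T⁴ ⇒ S = 4σT⁴/(1−a).
S = 4·5.67×10⁻⁸·1.287×10¹¹/0.780.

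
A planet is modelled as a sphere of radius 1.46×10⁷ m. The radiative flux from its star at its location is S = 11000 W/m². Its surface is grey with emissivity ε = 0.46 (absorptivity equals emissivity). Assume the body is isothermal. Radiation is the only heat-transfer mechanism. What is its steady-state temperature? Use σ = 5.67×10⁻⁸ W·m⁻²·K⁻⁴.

T ≈ 469 K

At equilibrium, absorbed power = emitted power.
Absorbing cross-section = πr² = 6.697×10¹⁴ m²; emitting surface = 4πr² = 2.679×10¹⁵ m² (ratio 4).
εS·A_cross = εσ·A_surf·T⁴  ⇒  T⁴ = S/(4σ)   (ε cancels).
T⁴ = 11000/(4·5.67×10⁻⁸) = 4.850×10¹⁰ K⁴.
T = (4.850×10¹⁰)^(1/4).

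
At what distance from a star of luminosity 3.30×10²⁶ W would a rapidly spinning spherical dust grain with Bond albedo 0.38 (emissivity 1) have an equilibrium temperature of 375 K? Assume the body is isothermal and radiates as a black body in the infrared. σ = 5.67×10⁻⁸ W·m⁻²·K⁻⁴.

d ≈ 6.03×10¹⁰ m

For an isothermal black-emitting sphere, (1−a)S·πr² = σ·4πr²·T⁴ ⇒ S = 4σT⁴/(1−a).
S = 4·5.67×10⁻⁸·(375)⁴/0.620 = 7234 W/m².
Flux falls as S = L/(4πd²), so d = √(L/(4πS)) = √(3.30×10²⁶/(4π·7234)).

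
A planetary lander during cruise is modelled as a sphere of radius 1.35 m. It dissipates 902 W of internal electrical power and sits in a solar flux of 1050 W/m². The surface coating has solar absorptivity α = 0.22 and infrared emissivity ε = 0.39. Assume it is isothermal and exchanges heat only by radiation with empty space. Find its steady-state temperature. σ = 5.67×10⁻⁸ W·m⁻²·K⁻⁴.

At steady state, absorbed solar power + internal power = radiated power.
Absorbed: α·S·A_cross = 0.22·1050·5.726 = 1323 W (cross-section πr²).
Total input = 1323 + 902 = 2225 W.
Radiated: εσ·A_surf·T⁴ with A_surf = 4πr² = 22.90 m².
T⁴ = 2225/(0.39·5.67×10⁻⁸·22.90) = 4.393×10⁹ K⁴.

T ≈ 257 K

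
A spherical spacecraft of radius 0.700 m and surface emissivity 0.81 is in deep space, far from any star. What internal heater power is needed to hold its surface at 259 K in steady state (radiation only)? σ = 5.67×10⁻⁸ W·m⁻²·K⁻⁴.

P = εσ·4πr²·T⁴.
4πr² = 6.158 m²; T⁴ = 4.500×10⁹ K⁴.
P = 0.81·5.67×10⁻⁸·6.158·4.500×10⁹.

P ≈ 1270 W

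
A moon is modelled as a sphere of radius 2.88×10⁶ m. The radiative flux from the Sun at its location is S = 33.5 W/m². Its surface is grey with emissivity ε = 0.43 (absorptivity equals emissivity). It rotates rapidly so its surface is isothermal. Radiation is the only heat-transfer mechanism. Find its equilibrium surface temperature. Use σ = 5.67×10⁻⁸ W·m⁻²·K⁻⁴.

T ≈ 110 K

At equilibrium, absorbed power = emitted power.
Absorbing cross-section = πr² = 2.606×10¹³ m²; emitting surface = 4πr² = 1.042×10¹⁴ m² (ratio 4).
εS·A_cross = εσ·A_surf·T⁴  ⇒  T⁴ = S/(4σ)   (ε cancels).
T⁴ = 33.5/(4·5.67×10⁻⁸) = 1.477×10⁸ K⁴.
T = (1.477×10⁸)^(1/4).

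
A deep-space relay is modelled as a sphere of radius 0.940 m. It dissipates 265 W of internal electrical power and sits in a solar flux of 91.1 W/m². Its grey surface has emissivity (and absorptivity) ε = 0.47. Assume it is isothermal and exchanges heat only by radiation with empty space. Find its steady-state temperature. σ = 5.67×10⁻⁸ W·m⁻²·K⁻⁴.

T ≈ 190 K

At steady state, absorbed solar power + internal power = radiated power.
Absorbed: α·S·A_cross = 0.47·91.1·2.776 = 118.9 W (cross-section πr²).
Total input = 118.9 + 265 = 383.9 W.
Radiated: εσ·A_surf·T⁴ with A_surf = 4πr² = 11.10 m².
T⁴ = 383.9/(0.47·5.67×10⁻⁸·11.10) = 1.297×10⁹ K⁴.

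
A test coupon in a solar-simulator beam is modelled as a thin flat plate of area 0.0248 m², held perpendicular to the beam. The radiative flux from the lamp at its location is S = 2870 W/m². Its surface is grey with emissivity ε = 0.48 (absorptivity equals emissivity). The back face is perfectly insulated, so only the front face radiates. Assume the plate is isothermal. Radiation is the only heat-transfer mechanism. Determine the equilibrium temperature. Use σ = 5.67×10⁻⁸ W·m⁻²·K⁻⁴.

At equilibrium, absorbed power = emitted power.
Absorbing cross-section = A = 0.02480 m²; emitting surface = A = 0.02480 m² (ratio 1).
εS·A_cross = εσ·A_surf·T⁴  ⇒  T⁴ = S/(1σ)   (ε cancels).
T⁴ = 2870/(1·5.67×10⁻⁸) = 5.062×10¹⁰ K⁴.
T = (5.062×10¹⁰)^(1/4).

T ≈ 474 K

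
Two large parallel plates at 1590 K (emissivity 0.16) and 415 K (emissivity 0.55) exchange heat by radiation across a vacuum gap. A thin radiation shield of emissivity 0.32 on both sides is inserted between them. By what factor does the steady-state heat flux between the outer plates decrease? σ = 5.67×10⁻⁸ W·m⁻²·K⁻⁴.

factor ≈ 1.74

Without shield: q₀ = σΔ(T⁴)/(1/ε₁+1/ε₂−1) with denominator 7.068.
With shield the two gaps are in series; the resistances add: (1/ε₁+1/ε_s−1)+(1/ε_s+1/ε₂−1) = 8.375+3.943 = 12.32.
Heat-flux ratio q₀/q = 12.32/7.068.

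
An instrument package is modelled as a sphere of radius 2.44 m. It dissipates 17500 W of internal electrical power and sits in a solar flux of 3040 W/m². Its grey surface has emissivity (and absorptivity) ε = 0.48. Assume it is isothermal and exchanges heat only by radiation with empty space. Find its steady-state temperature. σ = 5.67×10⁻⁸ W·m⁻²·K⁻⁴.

T ≈ 385 K

At steady state, absorbed solar power + internal power = radiated power.
Absorbed: α·S·A_cross = 0.48·3040·18.70 = 27290 W (cross-section πr²).
Total input = 27290 + 17500 = 44790 W.
Radiated: εσ·A_surf·T⁴ with A_surf = 4πr² = 74.82 m².
T⁴ = 44790/(0.48·5.67×10⁻⁸·74.82) = 2.200×10¹⁰ K⁴.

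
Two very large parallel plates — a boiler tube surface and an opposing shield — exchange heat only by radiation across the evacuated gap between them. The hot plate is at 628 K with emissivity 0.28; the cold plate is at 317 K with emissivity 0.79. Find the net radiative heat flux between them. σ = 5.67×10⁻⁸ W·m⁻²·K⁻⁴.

For two infinite grey parallel plates, q = σ(T₁⁴ − T₂⁴)/(1/ε₁ + 1/ε₂ − 1).
T₁⁴ − T₂⁴ = 1.555×10¹¹ − 1.010×10¹⁰ = 1.454×10¹¹ K⁴.
1/ε₁ + 1/ε₂ − 1 = 3.571 + 1.266 − 1 = 3.837.
q = 5.67×10⁻⁸ × 1.454×10¹¹ / 3.837.

q ≈ 2150 W/m²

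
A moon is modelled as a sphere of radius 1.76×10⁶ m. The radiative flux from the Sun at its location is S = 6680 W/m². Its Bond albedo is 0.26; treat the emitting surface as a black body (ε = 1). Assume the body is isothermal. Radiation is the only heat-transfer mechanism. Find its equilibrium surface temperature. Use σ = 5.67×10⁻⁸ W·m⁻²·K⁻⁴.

T ≈ 384 K

At equilibrium, absorbed power = emitted power.
Absorbing cross-section = πr² = 9.731×10¹² m²; emitting surface = 4πr² = 3.893×10¹³ m² (ratio 4).
(1−a)S·A_cross = εσ·A_surf·T⁴  ⇒  T⁴ = (1−a)S/(4σ).
T⁴ = 0.740·6680/(4·5.67×10⁻⁸) = 2.180×10¹⁰ K⁴.
T = (2.180×10¹⁰)^(1/4).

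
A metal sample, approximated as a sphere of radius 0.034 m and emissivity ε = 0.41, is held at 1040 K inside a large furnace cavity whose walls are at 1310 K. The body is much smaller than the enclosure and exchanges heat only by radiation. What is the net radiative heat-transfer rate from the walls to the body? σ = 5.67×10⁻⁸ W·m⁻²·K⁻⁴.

P_net ≈ 599 W

For a small grey body in a large enclosure: P_net = εσA(T_body⁴ − T_wall⁴).
A = 4πr² = 0.01453 m²; T_body⁴ − T_wall⁴ = 1.170×10¹² − 2.945×10¹² = -1.775×10¹² K⁴.
|P_net| = 0.41·5.67×10⁻⁸·0.01453·1.775×10¹².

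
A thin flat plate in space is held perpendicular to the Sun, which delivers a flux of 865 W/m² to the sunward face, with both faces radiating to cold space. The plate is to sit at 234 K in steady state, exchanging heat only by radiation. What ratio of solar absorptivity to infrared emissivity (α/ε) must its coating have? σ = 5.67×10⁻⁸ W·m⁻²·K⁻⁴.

Balance: αS·A = εσ·2A·T⁴ ⇒ α/ε = 2σT⁴/S.
α/ε = 2·5.67×10⁻⁸·(234)⁴/865 = 2·5.67×10⁻⁸·2.998×10⁹/865.

α/ε ≈ 0.393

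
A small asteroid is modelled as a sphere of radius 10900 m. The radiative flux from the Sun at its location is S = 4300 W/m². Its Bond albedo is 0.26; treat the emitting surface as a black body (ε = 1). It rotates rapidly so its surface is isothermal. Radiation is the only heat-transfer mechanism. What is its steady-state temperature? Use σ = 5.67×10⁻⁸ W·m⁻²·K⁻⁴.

T ≈ 344 K

At equilibrium, absorbed power = emitted power.
Absorbing cross-section = πr² = 3.733×10⁸ m²; emitting surface = 4πr² = 1.493×10⁹ m² (ratio 4).
(1−a)S·A_cross = εσ·A_surf·T⁴  ⇒  T⁴ = (1−a)S/(4σ).
T⁴ = 0.740·4300/(4·5.67×10⁻⁸) = 1.403×10¹⁰ K⁴.
T = (1.403×10¹⁰)^(1/4).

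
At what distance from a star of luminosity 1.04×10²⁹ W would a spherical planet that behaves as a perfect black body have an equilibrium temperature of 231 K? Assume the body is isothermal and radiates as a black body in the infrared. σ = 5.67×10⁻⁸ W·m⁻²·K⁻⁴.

For an isothermal black-emitting sphere, (1−a)S·πr² = σ·4πr²·T⁴ ⇒ S = 4σT⁴/(1−a).
S = 4·5.67×10⁻⁸·(231)⁴/1.00 = 645.8 W/m².
Flux falls as S = L/(4πd²), so d = √(L/(4πS)) = √(1.04×10²⁹/(4π·645.8)).

d ≈ 3.58×10¹² m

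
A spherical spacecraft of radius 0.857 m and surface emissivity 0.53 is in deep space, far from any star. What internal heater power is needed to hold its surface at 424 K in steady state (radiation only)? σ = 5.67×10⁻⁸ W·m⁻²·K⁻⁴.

P ≈ 8960 W

P = εσ·4πr²·T⁴.
4πr² = 9.229 m²; T⁴ = 3.232×10¹⁰ K⁴.
P = 0.53·5.67×10⁻⁸·9.229·3.232×10¹⁰.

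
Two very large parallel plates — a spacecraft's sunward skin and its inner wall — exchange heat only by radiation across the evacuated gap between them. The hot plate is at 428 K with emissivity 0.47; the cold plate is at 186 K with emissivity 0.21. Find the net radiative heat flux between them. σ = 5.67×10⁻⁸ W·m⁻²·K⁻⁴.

q ≈ 312 W/m²

For two infinite grey parallel plates, q = σ(T₁⁴ − T₂⁴)/(1/ε₁ + 1/ε₂ − 1).
T₁⁴ − T₂⁴ = 3.356×10¹⁰ − 1.197×10⁹ = 3.236×10¹⁰ K⁴.
1/ε₁ + 1/ε₂ − 1 = 2.128 + 4.762 − 1 = 5.890.
q = 5.67×10⁻⁸ × 3.236×10¹⁰ / 5.890.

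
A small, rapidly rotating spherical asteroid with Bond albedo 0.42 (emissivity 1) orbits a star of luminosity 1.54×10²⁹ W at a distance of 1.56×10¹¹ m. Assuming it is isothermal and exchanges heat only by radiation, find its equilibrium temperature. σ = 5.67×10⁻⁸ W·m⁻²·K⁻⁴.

T ≈ 1070 K

First find the stellar flux at distance d: S = L/(4πd²) = 1.54×10²⁹/(4π·(1.56×10¹¹)²) = 5.036×10⁵ W/m².
For an isothermal sphere, absorbed (1−a)S·πr² = emitted σ·4πr²·T⁴, so T⁴ = (1−a)S/(4σ).
T⁴ = 0.580·5.036×10⁵/(4·5.67×10⁻⁸) = 1.288×10¹² K⁴.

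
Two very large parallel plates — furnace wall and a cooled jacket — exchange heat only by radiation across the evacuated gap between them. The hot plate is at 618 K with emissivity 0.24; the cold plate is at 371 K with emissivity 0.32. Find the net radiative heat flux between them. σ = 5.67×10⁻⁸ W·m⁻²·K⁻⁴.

q ≈ 1140 W/m²

For two infinite grey parallel plates, q = σ(T₁⁴ − T₂⁴)/(1/ε₁ + 1/ε₂ − 1).
T₁⁴ − T₂⁴ = 1.459×10¹¹ − 1.895×10¹⁰ = 1.269×10¹¹ K⁴.
1/ε₁ + 1/ε₂ − 1 = 4.167 + 3.125 − 1 = 6.292.
q = 5.67×10⁻⁸ × 1.269×10¹¹ / 6.292.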